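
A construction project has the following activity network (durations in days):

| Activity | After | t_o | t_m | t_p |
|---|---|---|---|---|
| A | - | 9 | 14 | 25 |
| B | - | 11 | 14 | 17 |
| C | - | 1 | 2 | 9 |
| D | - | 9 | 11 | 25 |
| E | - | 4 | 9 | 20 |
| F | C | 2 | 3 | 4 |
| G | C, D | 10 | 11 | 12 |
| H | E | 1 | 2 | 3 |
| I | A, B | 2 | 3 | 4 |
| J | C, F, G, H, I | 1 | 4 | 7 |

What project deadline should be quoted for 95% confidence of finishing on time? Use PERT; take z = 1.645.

te_A = (9 + 4·14 + 25)/6 = 90/6 = 15; σ²_A = ((25−9)/6)² = 7.111
te_B = (11 + 4·14 + 17)/6 = 84/6 = 14; σ²_B = ((17−11)/6)² = 1.000
te_C = (1 + 4·2 + 9)/6 = 18/6 = 3; σ²_C = ((9−1)/6)² = 1.778
te_D = (9 + 4·11 + 25)/6 = 78/6 = 13; σ²_D = ((25−9)/6)² = 7.111
te_E = (4 + 4·9 + 20)/6 = 60/6 = 10; σ²_E = ((20−4)/6)² = 7.111
te_F = (2 + 4·3 + 4)/6 = 18/6 = 3; σ²_F = ((4−2)/6)² = 0.111
te_G = (10 + 4·11 + 12)/6 = 66/6 = 11; σ²_G = ((12−10)/6)² = 0.111
te_H = (1 + 4·2 + 3)/6 = 12/6 = 2; σ²_H = ((3−1)/6)² = 0.111
te_I = (2 + 4·3 + 4)/6 = 18/6 = 3; σ²_I = ((4−2)/6)² = 0.111
te_J = (1 + 4·4 + 7)/6 = 24/6 = 4; σ²_J = ((7−1)/6)² = 1.000

Forward pass:
ES_A = 0; EF_A = 15
ES_B = 0; EF_B = 14
ES_C = 0; EF_C = 3
ES_D = 0; EF_D = 13
ES_E = 0; EF_E = 10
ES_F = 3; EF_F = 3+3 = 6
ES_G = max(EF_C=3, EF_D=13) = 13; EF_G = 13+11 = 24
ES_H = 10; EF_H = 10+2 = 12
ES_I = max(EF_A=15, EF_B=14) = 15; EF_I = 15+3 = 18
ES_J = max(EF_C=3, EF_F=6, EF_G=24, EF_H=12, EF_I=18) = 24; EF_J = 24+4 = 28
Expected project duration μ = 28 days. Critical path: D → G → J.

Variance along critical path = 7.111 + 0.111 + 1.000 = 8.222; σ = 2.867 days.
D = μ + z·σ = 28 + 1.645·2.867 = 32.7 days

32.7 days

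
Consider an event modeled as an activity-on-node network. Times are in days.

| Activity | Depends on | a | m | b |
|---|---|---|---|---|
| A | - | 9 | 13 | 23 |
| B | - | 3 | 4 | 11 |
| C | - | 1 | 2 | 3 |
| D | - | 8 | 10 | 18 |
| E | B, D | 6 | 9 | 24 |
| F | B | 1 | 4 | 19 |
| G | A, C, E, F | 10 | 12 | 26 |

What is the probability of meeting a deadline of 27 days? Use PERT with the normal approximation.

te_A = (9 + 4·13 + 23)/6 = 84/6 = 14; σ²_A = ((23−9)/6)² = 5.444
te_B = (3 + 4·4 + 11)/6 = 30/6 = 5; σ²_B = ((11−3)/6)² = 1.778
te_C = (1 + 4·2 + 3)/6 = 12/6 = 2; σ²_C = ((3−1)/6)² = 0.111
te_D = (8 + 4·10 + 18)/6 = 66/6 = 11; σ²_D = ((18−8)/6)² = 2.778
te_E = (6 + 4·9 + 24)/6 = 66/6 = 11; σ²_E = ((24−6)/6)² = 9.000
te_F = (1 + 4·4 + 19)/6 = 36/6 = 6; σ²_F = ((19−1)/6)² = 9.000
te_G = (10 + 4·12 + 26)/6 = 84/6 = 14; σ²_G = ((26−10)/6)² = 7.111

Forward pass:
ES_A = 0; EF_A = 14
ES_B = 0; EF_B = 5
ES_C = 0; EF_C = 2
ES_D = 0; EF_D = 11
ES_E = max(EF_B=5, EF_D=11) = 11; EF_E = 11+11 = 22
ES_F = 5; EF_F = 5+6 = 11
ES_G = max(EF_A=14, EF_C=2, EF_E=22, EF_F=11) = 22; EF_G = 22+14 = 36
Expected project duration μ = 36 days. Critical path: D → E → G.

Variance along critical path = 2.778 + 9.000 + 7.111 = 18.889; σ = √18.889 = 4.346 days.
Z = (27 − 36) / 4.346 = -2.071
P(T ≤ 27) = Φ(-2.071) ≈ 0.019

0.019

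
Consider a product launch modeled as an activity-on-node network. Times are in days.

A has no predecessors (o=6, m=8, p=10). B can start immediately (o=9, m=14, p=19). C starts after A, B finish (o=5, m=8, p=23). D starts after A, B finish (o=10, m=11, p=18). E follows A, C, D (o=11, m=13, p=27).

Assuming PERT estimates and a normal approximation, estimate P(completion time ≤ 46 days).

0.928

te_A = (6 + 4·8 + 10)/6 = 48/6 = 8; σ²_A = ((10−6)/6)² = 0.444
te_B = (9 + 4·14 + 19)/6 = 84/6 = 14; σ²_B = ((19−9)/6)² = 2.778
te_C = (5 + 4·8 + 23)/6 = 60/6 = 10; σ²_C = ((23−5)/6)² = 9.000
te_D = (10 + 4·11 + 18)/6 = 72/6 = 12; σ²_D = ((18−10)/6)² = 1.778
te_E = (11 + 4·13 + 27)/6 = 90/6 = 15; σ²_E = ((27−11)/6)² = 7.111

Forward pass:
ES_A = 0; EF_A = 8
ES_B = 0; EF_B = 14
ES_C = max(EF_A=8, EF_B=14) = 14; EF_C = 14+10 = 24
ES_D = max(EF_A=8, EF_B=14) = 14; EF_D = 14+12 = 26
ES_E = max(EF_A=8, EF_C=24, EF_D=26) = 26; EF_E = 26+15 = 41
Expected project duration μ = 41 days. Critical path: B → D → E.

Variance along critical path = 2.778 + 1.778 + 7.111 = 11.667; σ = √11.667 = 3.416 days.
Z = (46 − 41) / 3.416 = 1.464
P(T ≤ 46) = Φ(1.464) ≈ 0.928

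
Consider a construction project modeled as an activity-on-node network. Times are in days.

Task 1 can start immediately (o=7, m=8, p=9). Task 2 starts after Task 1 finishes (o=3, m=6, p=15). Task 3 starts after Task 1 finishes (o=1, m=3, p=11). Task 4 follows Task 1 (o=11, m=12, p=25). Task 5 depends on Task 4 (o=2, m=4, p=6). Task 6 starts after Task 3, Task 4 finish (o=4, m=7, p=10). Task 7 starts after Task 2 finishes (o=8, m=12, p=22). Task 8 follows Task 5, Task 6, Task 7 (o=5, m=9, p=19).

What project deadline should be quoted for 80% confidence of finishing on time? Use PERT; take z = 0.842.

te_Task 1 = (7 + 4·8 + 9)/6 = 48/6 = 8; σ²_Task 1 = ((9−7)/6)² = 0.111
te_Task 2 = (3 + 4·6 + 15)/6 = 42/6 = 7; σ²_Task 2 = ((15−3)/6)² = 4.000
te_Task 3 = (1 + 4·3 + 11)/6 = 24/6 = 4; σ²_Task 3 = ((11−1)/6)² = 2.778
te_Task 4 = (11 + 4·12 + 25)/6 = 84/6 = 14; σ²_Task 4 = ((25−11)/6)² = 5.444
te_Task 5 = (2 + 4·4 + 6)/6 = 24/6 = 4; σ²_Task 5 = ((6−2)/6)² = 0.444
te_Task 6 = (4 + 4·7 + 10)/6 = 42/6 = 7; σ²_Task 6 = ((10−4)/6)² = 1.000
te_Task 7 = (8 + 4·12 + 22)/6 = 78/6 = 13; σ²_Task 7 = ((22−8)/6)² = 5.444
te_Task 8 = (5 + 4·9 + 19)/6 = 60/6 = 10; σ²_Task 8 = ((19−5)/6)² = 5.444

Forward pass:
ES_Task 1 = 0; EF_Task 1 = 8
ES_Task 2 = 8; EF_Task 2 = 8+7 = 15
ES_Task 3 = 8; EF_Task 3 = 8+4 = 12
ES_Task 4 = 8; EF_Task 4 = 8+14 = 22
ES_Task 5 = 22; EF_Task 5 = 22+4 = 26
ES_Task 6 = max(EF_Task 3=12, EF_Task 4=22) = 22; EF_Task 6 = 22+7 = 29
ES_Task 7 = 15; EF_Task 7 = 15+13 = 28
ES_Task 8 = max(EF_Task 5=26, EF_Task 6=29, EF_Task 7=28) = 29; EF_Task 8 = 29+10 = 39
Expected project duration μ = 39 days. Critical path: Task 1 → Task 4 → Task 6 → Task 8.

Variance along critical path = 0.111 + 5.444 + 1.000 + 5.444 = 12.000; σ = 3.464 days.
D = μ + z·σ = 39 + 0.842·3.464 = 41.9 days

41.9 days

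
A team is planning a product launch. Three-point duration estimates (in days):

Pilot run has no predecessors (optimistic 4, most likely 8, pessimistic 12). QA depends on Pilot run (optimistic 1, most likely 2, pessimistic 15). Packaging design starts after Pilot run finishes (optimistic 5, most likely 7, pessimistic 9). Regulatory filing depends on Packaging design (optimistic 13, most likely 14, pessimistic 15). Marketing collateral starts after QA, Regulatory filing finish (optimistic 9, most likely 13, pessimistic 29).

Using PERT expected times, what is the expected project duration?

te_Pilot run = (4 + 4·8 + 12)/6 = 48/6 = 8
te_QA = (1 + 4·2 + 15)/6 = 24/6 = 4
te_Packaging design = (5 + 4·7 + 9)/6 = 42/6 = 7
te_Regulatory filing = (13 + 4·14 + 15)/6 = 84/6 = 14
te_Marketing collateral = (9 + 4·13 + 29)/6 = 90/6 = 15

Forward pass:
ES_Pilot run = 0; EF_Pilot run = 8
ES_QA = 8; EF_QA = 8+4 = 12
ES_Packaging design = 8; EF_Packaging design = 8+7 = 15
ES_Regulatory filing = 15; EF_Regulatory filing = 15+14 = 29
ES_Marketing collateral = max(EF_QA=12, EF_Regulatory filing=29) = 29; EF_Marketing collateral = 29+15 = 44
Expected project duration μ = 44 days. Critical path: Pilot run → Packaging design → Regulatory filing → Marketing collateral.

44 days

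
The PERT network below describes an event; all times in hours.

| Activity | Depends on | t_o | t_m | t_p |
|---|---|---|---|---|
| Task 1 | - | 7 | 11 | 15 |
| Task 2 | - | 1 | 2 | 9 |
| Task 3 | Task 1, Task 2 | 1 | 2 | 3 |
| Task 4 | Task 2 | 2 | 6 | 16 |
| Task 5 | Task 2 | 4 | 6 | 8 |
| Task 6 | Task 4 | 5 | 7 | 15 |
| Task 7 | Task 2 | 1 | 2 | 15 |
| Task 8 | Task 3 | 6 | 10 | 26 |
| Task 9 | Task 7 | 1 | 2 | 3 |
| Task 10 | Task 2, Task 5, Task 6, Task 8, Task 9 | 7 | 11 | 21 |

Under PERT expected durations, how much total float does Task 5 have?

te_Task 1 = (7 + 4·11 + 15)/6 = 66/6 = 11
te_Task 2 = (1 + 4·2 + 9)/6 = 18/6 = 3
te_Task 3 = (1 + 4·2 + 3)/6 = 12/6 = 2
te_Task 4 = (2 + 4·6 + 16)/6 = 42/6 = 7
te_Task 5 = (4 + 4·6 + 8)/6 = 36/6 = 6
te_Task 6 = (5 + 4·7 + 15)/6 = 48/6 = 8
te_Task 7 = (1 + 4·2 + 15)/6 = 24/6 = 4
te_Task 8 = (6 + 4·10 + 26)/6 = 72/6 = 12
te_Task 9 = (1 + 4·2 + 3)/6 = 12/6 = 2
te_Task 10 = (7 + 4·11 + 21)/6 = 72/6 = 12

Forward pass:
ES_Task 1 = 0; EF_Task 1 = 11
ES_Task 2 = 0; EF_Task 2 = 3
ES_Task 3 = max(EF_Task 1=11, EF_Task 2=3) = 11; EF_Task 3 = 11+2 = 13
ES_Task 4 = 3; EF_Task 4 = 3+7 = 10
ES_Task 5 = 3; EF_Task 5 = 3+6 = 9
ES_Task 6 = 10; EF_Task 6 = 10+8 = 18
ES_Task 7 = 3; EF_Task 7 = 3+4 = 7
ES_Task 8 = 13; EF_Task 8 = 13+12 = 25
ES_Task 9 = 7; EF_Task 9 = 7+2 = 9
ES_Task 10 = max(EF_Task 2=3, EF_Task 5=9, EF_Task 6=18, EF_Task 8=25, EF_Task 9=9) = 25; EF_Task 10 = 25+12 = 37
Expected project duration μ = 37 hours. Critical path: Task 1 → Task 3 → Task 8 → Task 10.

Backward pass:
LF_Task 10 = 37; LS_Task 10 = 37−12 = 25
LF_Task 9 = LS_Task 10 = 25; LS_Task 9 = 25−2 = 23
LF_Task 8 = LS_Task 10 = 25; LS_Task 8 = 25−12 = 13
LF_Task 7 = LS_Task 9 = 23; LS_Task 7 = 23−4 = 19
LF_Task 6 = LS_Task 10 = 25; LS_Task 6 = 25−8 = 17
LF_Task 5 = LS_Task 10 = 25; LS_Task 5 = 25−6 = 19
LF_Task 4 = LS_Task 6 = 17; LS_Task 4 = 17−7 = 10
LF_Task 3 = LS_Task 8 = 13; LS_Task 3 = 13−2 = 11
LF_Task 2 = min(LS_Task 3=11, LS_Task 4=10, LS_Task 5=19, LS_Task 7=19, LS_Task 10=25) = 10; LS_Task 2 = 10−3 = 7
LF_Task 1 = LS_Task 3 = 11; LS_Task 1 = 11−11 = 0
Slack_Task 5 = LS_Task 5 − ES_Task 5 = 19 − 3 = 16

16 hours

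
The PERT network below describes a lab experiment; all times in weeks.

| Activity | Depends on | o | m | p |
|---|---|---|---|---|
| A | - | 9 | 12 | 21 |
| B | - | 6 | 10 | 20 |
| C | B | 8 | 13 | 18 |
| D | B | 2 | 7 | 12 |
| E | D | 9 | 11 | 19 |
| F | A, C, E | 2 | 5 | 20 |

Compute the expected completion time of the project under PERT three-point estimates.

37 weeks

te_A = (9 + 4·12 + 21)/6 = 78/6 = 13
te_B = (6 + 4·10 + 20)/6 = 66/6 = 11
te_C = (8 + 4·13 + 18)/6 = 78/6 = 13
te_D = (2 + 4·7 + 12)/6 = 42/6 = 7
te_E = (9 + 4·11 + 19)/6 = 72/6 = 12
te_F = (2 + 4·5 + 20)/6 = 42/6 = 7

Forward pass:
ES_A = 0; EF_A = 13
ES_B = 0; EF_B = 11
ES_C = 11; EF_C = 11+13 = 24
ES_D = 11; EF_D = 11+7 = 18
ES_E = 18; EF_E = 18+12 = 30
ES_F = max(EF_A=13, EF_C=24, EF_E=30) = 30; EF_F = 30+7 = 37
Expected project duration μ = 37 weeks. Critical path: B → D → E → F.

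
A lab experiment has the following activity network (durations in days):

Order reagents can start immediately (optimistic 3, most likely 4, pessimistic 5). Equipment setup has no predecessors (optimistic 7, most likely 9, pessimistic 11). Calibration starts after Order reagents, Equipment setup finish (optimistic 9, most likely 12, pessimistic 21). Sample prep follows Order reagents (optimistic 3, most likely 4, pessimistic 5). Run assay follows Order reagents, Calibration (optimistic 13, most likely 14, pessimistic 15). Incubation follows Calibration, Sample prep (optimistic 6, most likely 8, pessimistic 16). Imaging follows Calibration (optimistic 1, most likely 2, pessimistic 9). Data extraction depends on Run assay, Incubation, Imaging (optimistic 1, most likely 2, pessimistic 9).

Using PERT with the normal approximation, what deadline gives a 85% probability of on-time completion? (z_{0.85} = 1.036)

te_Order reagents = (3 + 4·4 + 5)/6 = 24/6 = 4; σ²_Order reagents = ((5−3)/6)² = 0.111
te_Equipment setup = (7 + 4·9 + 11)/6 = 54/6 = 9; σ²_Equipment setup = ((11−7)/6)² = 0.444
te_Calibration = (9 + 4·12 + 21)/6 = 78/6 = 13; σ²_Calibration = ((21−9)/6)² = 4.000
te_Sample prep = (3 + 4·4 + 5)/6 = 24/6 = 4; σ²_Sample prep = ((5−3)/6)² = 0.111
te_Run assay = (13 + 4·14 + 15)/6 = 84/6 = 14; σ²_Run assay = ((15−13)/6)² = 0.111
te_Incubation = (6 + 4·8 + 16)/6 = 54/6 = 9; σ²_Incubation = ((16−6)/6)² = 2.778
te_Imaging = (1 + 4·2 + 9)/6 = 18/6 = 3; σ²_Imaging = ((9−1)/6)² = 1.778
te_Data extraction = (1 + 4·2 + 9)/6 = 18/6 = 3; σ²_Data extraction = ((9−1)/6)² = 1.778

Forward pass:
ES_Order reagents = 0; EF_Order reagents = 4
ES_Equipment setup = 0; EF_Equipment setup = 9
ES_Calibration = max(EF_Order reagents=4, EF_Equipment setup=9) = 9; EF_Calibration = 9+13 = 22
ES_Sample prep = 4; EF_Sample prep = 4+4 = 8
ES_Run assay = max(EF_Order reagents=4, EF_Calibration=22) = 22; EF_Run assay = 22+14 = 36
ES_Incubation = max(EF_Calibration=22, EF_Sample prep=8) = 22; EF_Incubation = 22+9 = 31
ES_Imaging = 22; EF_Imaging = 22+3 = 25
ES_Data extraction = max(EF_Run assay=36, EF_Incubation=31, EF_Imaging=25) = 36; EF_Data extraction = 36+3 = 39
Expected project duration μ = 39 days. Critical path: Equipment setup → Calibration → Run assay → Data extraction.

Variance along critical path = 0.444 + 4.000 + 0.111 + 1.778 = 6.333; σ = 2.517 days.
D = μ + z·σ = 39 + 1.036·2.517 = 41.6 days

41.6 days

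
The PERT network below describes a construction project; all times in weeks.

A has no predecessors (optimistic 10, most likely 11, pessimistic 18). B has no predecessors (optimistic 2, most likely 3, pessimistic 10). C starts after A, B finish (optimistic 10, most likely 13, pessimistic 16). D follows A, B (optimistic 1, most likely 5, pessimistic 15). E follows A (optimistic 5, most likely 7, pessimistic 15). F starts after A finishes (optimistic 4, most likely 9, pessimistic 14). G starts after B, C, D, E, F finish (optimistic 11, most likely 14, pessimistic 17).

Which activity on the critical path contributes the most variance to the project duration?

A

te_A = (10 + 4·11 + 18)/6 = 72/6 = 12; σ²_A = ((18−10)/6)² = 1.778
te_B = (2 + 4·3 + 10)/6 = 24/6 = 4; σ²_B = ((10−2)/6)² = 1.778
te_C = (10 + 4·13 + 16)/6 = 78/6 = 13; σ²_C = ((16−10)/6)² = 1.000
te_D = (1 + 4·5 + 15)/6 = 36/6 = 6; σ²_D = ((15−1)/6)² = 5.444
te_E = (5 + 4·7 + 15)/6 = 48/6 = 8; σ²_E = ((15−5)/6)² = 2.778
te_F = (4 + 4·9 + 14)/6 = 54/6 = 9; σ²_F = ((14−4)/6)² = 2.778
te_G = (11 + 4·14 + 17)/6 = 84/6 = 14; σ²_G = ((17−11)/6)² = 1.000

Forward pass:
ES_A = 0; EF_A = 12
ES_B = 0; EF_B = 4
ES_C = max(EF_A=12, EF_B=4) = 12; EF_C = 12+13 = 25
ES_D = max(EF_A=12, EF_B=4) = 12; EF_D = 12+6 = 18
ES_E = 12; EF_E = 12+8 = 20
ES_F = 12; EF_F = 12+9 = 21
ES_G = max(EF_B=4, EF_C=25, EF_D=18, EF_E=20, EF_F=21) = 25; EF_G = 25+14 = 39
Expected project duration μ = 39 weeks. Critical path: A → C → G.

Variances on critical path: σ²_A=1.778, σ²_C=1.000, σ²_G=1.000.
Largest is σ²_A = 1.778.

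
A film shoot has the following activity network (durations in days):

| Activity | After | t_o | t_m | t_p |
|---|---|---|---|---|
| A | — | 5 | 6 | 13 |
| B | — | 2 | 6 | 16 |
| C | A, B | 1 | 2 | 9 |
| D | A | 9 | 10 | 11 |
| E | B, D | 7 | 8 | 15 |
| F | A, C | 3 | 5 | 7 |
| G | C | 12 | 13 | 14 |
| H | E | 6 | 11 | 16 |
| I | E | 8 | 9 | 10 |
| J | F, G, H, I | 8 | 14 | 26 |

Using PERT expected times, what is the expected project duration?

te_A = (5 + 4·6 + 13)/6 = 42/6 = 7
te_B = (2 + 4·6 + 16)/6 = 42/6 = 7
te_C = (1 + 4·2 + 9)/6 = 18/6 = 3
te_D = (9 + 4·10 + 11)/6 = 60/6 = 10
te_E = (7 + 4·8 + 15)/6 = 54/6 = 9
te_F = (3 + 4·5 + 7)/6 = 30/6 = 5
te_G = (12 + 4·13 + 14)/6 = 78/6 = 13
te_H = (6 + 4·11 + 16)/6 = 66/6 = 11
te_I = (8 + 4·9 + 10)/6 = 54/6 = 9
te_J = (8 + 4·14 + 26)/6 = 90/6 = 15

Forward pass:
ES_A = 0; EF_A = 7
ES_B = 0; EF_B = 7
ES_C = max(EF_A=7, EF_B=7) = 7; EF_C = 7+3 = 10
ES_D = 7; EF_D = 7+10 = 17
ES_E = max(EF_B=7, EF_D=17) = 17; EF_E = 17+9 = 26
ES_F = max(EF_A=7, EF_C=10) = 10; EF_F = 10+5 = 15
ES_G = 10; EF_G = 10+13 = 23
ES_H = 26; EF_H = 26+11 = 37
ES_I = 26; EF_I = 26+9 = 35
ES_J = max(EF_F=15, EF_G=23, EF_H=37, EF_I=35) = 37; EF_J = 37+15 = 52
Expected project duration μ = 52 days. Critical path: A → D → E → H → J.

52 days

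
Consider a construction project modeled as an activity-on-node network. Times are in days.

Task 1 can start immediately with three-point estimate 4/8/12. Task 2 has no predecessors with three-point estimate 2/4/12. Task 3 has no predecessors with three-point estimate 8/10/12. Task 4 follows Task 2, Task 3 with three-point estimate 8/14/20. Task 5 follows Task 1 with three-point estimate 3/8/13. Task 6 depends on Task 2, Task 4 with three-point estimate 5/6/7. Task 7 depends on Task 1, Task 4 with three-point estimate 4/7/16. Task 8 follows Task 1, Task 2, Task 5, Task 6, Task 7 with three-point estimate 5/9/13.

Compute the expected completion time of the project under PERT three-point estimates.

41 days

te_Task 1 = (4 + 4·8 + 12)/6 = 48/6 = 8
te_Task 2 = (2 + 4·4 + 12)/6 = 30/6 = 5
te_Task 3 = (8 + 4·10 + 12)/6 = 60/6 = 10
te_Task 4 = (8 + 4·14 + 20)/6 = 84/6 = 14
te_Task 5 = (3 + 4·8 + 13)/6 = 48/6 = 8
te_Task 6 = (5 + 4·6 + 7)/6 = 36/6 = 6
te_Task 7 = (4 + 4·7 + 16)/6 = 48/6 = 8
te_Task 8 = (5 + 4·9 + 13)/6 = 54/6 = 9

Forward pass:
ES_Task 1 = 0; EF_Task 1 = 8
ES_Task 2 = 0; EF_Task 2 = 5
ES_Task 3 = 0; EF_Task 3 = 10
ES_Task 4 = max(EF_Task 2=5, EF_Task 3=10) = 10; EF_Task 4 = 10+14 = 24
ES_Task 5 = 8; EF_Task 5 = 8+8 = 16
ES_Task 6 = max(EF_Task 2=5, EF_Task 4=24) = 24; EF_Task 6 = 24+6 = 30
ES_Task 7 = max(EF_Task 1=8, EF_Task 4=24) = 24; EF_Task 7 = 24+8 = 32
ES_Task 8 = max(EF_Task 1=8, EF_Task 2=5, EF_Task 5=16, EF_Task 6=30, EF_Task 7=32) = 32; EF_Task 8 = 32+9 = 41
Expected project duration μ = 41 days. Critical path: Task 3 → Task 4 → Task 7 → Task 8.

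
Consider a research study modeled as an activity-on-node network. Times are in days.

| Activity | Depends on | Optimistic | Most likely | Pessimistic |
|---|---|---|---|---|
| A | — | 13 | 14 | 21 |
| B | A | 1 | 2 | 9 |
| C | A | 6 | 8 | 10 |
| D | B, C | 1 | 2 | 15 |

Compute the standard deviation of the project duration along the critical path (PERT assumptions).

2.77 days

te_A = (13 + 4·14 + 21)/6 = 90/6 = 15; σ²_A = ((21−13)/6)² = 1.778
te_B = (1 + 4·2 + 9)/6 = 18/6 = 3; σ²_B = ((9−1)/6)² = 1.778
te_C = (6 + 4·8 + 10)/6 = 48/6 = 8; σ²_C = ((10−6)/6)² = 0.444
te_D = (1 + 4·2 + 15)/6 = 24/6 = 4; σ²_D = ((15−1)/6)² = 5.444

Forward pass:
ES_A = 0; EF_A = 15
ES_B = 15; EF_B = 15+3 = 18
ES_C = 15; EF_C = 15+8 = 23
ES_D = max(EF_B=18, EF_C=23) = 23; EF_D = 23+4 = 27
Expected project duration μ = 27 days. Critical path: A → C → D.

Variance along critical path = 1.778 + 0.444 + 5.444 = 7.667
σ = √7.667 = 2.769 days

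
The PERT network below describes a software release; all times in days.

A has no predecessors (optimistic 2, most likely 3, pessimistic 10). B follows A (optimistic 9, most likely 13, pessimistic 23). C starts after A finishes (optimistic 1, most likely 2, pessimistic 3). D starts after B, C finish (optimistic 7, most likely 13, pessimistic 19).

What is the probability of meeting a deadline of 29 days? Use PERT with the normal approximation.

0.275

te_A = (2 + 4·3 + 10)/6 = 24/6 = 4; σ²_A = ((10−2)/6)² = 1.778
te_B = (9 + 4·13 + 23)/6 = 84/6 = 14; σ²_B = ((23−9)/6)² = 5.444
te_C = (1 + 4·2 + 3)/6 = 12/6 = 2; σ²_C = ((3−1)/6)² = 0.111
te_D = (7 + 4·13 + 19)/6 = 78/6 = 13; σ²_D = ((19−7)/6)² = 4.000

Forward pass:
ES_A = 0; EF_A = 4
ES_B = 4; EF_B = 4+14 = 18
ES_C = 4; EF_C = 4+2 = 6
ES_D = max(EF_B=18, EF_C=6) = 18; EF_D = 18+13 = 31
Expected project duration μ = 31 days. Critical path: A → B → D.

Variance along critical path = 1.778 + 5.444 + 4.000 = 11.222; σ = √11.222 = 3.350 days.
Z = (29 − 31) / 3.350 = -0.597
P(T ≤ 29) = Φ(-0.597) ≈ 0.275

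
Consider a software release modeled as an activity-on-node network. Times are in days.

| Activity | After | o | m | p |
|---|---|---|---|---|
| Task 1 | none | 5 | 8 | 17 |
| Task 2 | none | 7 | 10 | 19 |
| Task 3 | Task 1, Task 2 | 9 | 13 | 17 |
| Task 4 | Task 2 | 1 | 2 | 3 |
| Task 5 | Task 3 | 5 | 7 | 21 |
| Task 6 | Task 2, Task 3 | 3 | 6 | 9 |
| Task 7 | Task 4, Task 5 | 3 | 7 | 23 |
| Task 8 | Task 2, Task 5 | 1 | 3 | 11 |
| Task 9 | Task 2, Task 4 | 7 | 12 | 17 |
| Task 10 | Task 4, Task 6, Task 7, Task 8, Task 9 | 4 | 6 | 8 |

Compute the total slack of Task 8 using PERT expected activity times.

te_Task 1 = (5 + 4·8 + 17)/6 = 54/6 = 9
te_Task 2 = (7 + 4·10 + 19)/6 = 66/6 = 11
te_Task 3 = (9 + 4·13 + 17)/6 = 78/6 = 13
te_Task 4 = (1 + 4·2 + 3)/6 = 12/6 = 2
te_Task 5 = (5 + 4·7 + 21)/6 = 54/6 = 9
te_Task 6 = (3 + 4·6 + 9)/6 = 36/6 = 6
te_Task 7 = (3 + 4·7 + 23)/6 = 54/6 = 9
te_Task 8 = (1 + 4·3 + 11)/6 = 24/6 = 4
te_Task 9 = (7 + 4·12 + 17)/6 = 72/6 = 12
te_Task 10 = (4 + 4·6 + 8)/6 = 36/6 = 6

Forward pass:
ES_Task 1 = 0; EF_Task 1 = 9
ES_Task 2 = 0; EF_Task 2 = 11
ES_Task 3 = max(EF_Task 1=9, EF_Task 2=11) = 11; EF_Task 3 = 11+13 = 24
ES_Task 4 = 11; EF_Task 4 = 11+2 = 13
ES_Task 5 = 24; EF_Task 5 = 24+9 = 33
ES_Task 6 = max(EF_Task 2=11, EF_Task 3=24) = 24; EF_Task 6 = 24+6 = 30
ES_Task 7 = max(EF_Task 4=13, EF_Task 5=33) = 33; EF_Task 7 = 33+9 = 42
ES_Task 8 = max(EF_Task 2=11, EF_Task 5=33) = 33; EF_Task 8 = 33+4 = 37
ES_Task 9 = max(EF_Task 2=11, EF_Task 4=13) = 13; EF_Task 9 = 13+12 = 25
ES_Task 10 = max(EF_Task 4=13, EF_Task 6=30, EF_Task 7=42, EF_Task 8=37, EF_Task 9=25) = 42; EF_Task 10 = 42+6 = 48
Expected project duration μ = 48 days. Critical path: Task 2 → Task 3 → Task 5 → Task 7 → Task 10.

Backward pass:
LF_Task 10 = 48; LS_Task 10 = 48−6 = 42
LF_Task 9 = LS_Task 10 = 42; LS_Task 9 = 42−12 = 30
LF_Task 8 = LS_Task 10 = 42; LS_Task 8 = 42−4 = 38
LF_Task 7 = LS_Task 10 = 42; LS_Task 7 = 42−9 = 33
LF_Task 6 = LS_Task 10 = 42; LS_Task 6 = 42−6 = 36
LF_Task 5 = min(LS_Task 7=33, LS_Task 8=38) = 33; LS_Task 5 = 33−9 = 24
LF_Task 4 = min(LS_Task 7=33, LS_Task 9=30, LS_Task 10=42) = 30; LS_Task 4 = 30−2 = 28
LF_Task 3 = min(LS_Task 5=24, LS_Task 6=36) = 24; LS_Task 3 = 24−13 = 11
LF_Task 2 = min(LS_Task 3=11, LS_Task 4=28, LS_Task 6=36, LS_Task 8=38, LS_Task 9=30) = 11; LS_Task 2 = 11−11 = 0
LF_Task 1 = LS_Task 3 = 11; LS_Task 1 = 11−9 = 2
Slack_Task 8 = LS_Task 8 − ES_Task 8 = 38 − 33 = 5

5 days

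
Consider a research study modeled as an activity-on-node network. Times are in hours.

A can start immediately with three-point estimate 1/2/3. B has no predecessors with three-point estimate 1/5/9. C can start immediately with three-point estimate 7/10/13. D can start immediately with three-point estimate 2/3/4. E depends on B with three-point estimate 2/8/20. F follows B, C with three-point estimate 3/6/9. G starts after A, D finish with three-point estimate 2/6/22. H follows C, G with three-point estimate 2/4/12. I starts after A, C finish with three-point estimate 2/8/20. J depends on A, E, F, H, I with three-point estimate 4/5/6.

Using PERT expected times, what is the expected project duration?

24 hours

te_A = (1 + 4·2 + 3)/6 = 12/6 = 2
te_B = (1 + 4·5 + 9)/6 = 30/6 = 5
te_C = (7 + 4·10 + 13)/6 = 60/6 = 10
te_D = (2 + 4·3 + 4)/6 = 18/6 = 3
te_E = (2 + 4·8 + 20)/6 = 54/6 = 9
te_F = (3 + 4·6 + 9)/6 = 36/6 = 6
te_G = (2 + 4·6 + 22)/6 = 48/6 = 8
te_H = (2 + 4·4 + 12)/6 = 30/6 = 5
te_I = (2 + 4·8 + 20)/6 = 54/6 = 9
te_J = (4 + 4·5 + 6)/6 = 30/6 = 5

Forward pass:
ES_A = 0; EF_A = 2
ES_B = 0; EF_B = 5
ES_C = 0; EF_C = 10
ES_D = 0; EF_D = 3
ES_E = 5; EF_E = 5+9 = 14
ES_F = max(EF_B=5, EF_C=10) = 10; EF_F = 10+6 = 16
ES_G = max(EF_A=2, EF_D=3) = 3; EF_G = 3+8 = 11
ES_H = max(EF_C=10, EF_G=11) = 11; EF_H = 11+5 = 16
ES_I = max(EF_A=2, EF_C=10) = 10; EF_I = 10+9 = 19
ES_J = max(EF_A=2, EF_E=14, EF_F=16, EF_H=16, EF_I=19) = 19; EF_J = 19+5 = 24
Expected project duration μ = 24 hours. Critical path: C → I → J.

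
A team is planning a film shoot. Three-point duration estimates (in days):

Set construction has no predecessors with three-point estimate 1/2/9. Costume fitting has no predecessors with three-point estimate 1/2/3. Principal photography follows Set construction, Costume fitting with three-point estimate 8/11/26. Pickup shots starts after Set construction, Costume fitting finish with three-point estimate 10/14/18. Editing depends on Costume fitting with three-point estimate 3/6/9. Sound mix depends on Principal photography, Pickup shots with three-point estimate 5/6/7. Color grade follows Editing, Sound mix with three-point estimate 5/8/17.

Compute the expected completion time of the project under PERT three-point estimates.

32 days

te_Set construction = (1 + 4·2 + 9)/6 = 18/6 = 3
te_Costume fitting = (1 + 4·2 + 3)/6 = 12/6 = 2
te_Principal photography = (8 + 4·11 + 26)/6 = 78/6 = 13
te_Pickup shots = (10 + 4·14 + 18)/6 = 84/6 = 14
te_Editing = (3 + 4·6 + 9)/6 = 36/6 = 6
te_Sound mix = (5 + 4·6 + 7)/6 = 36/6 = 6
te_Color grade = (5 + 4·8 + 17)/6 = 54/6 = 9

Forward pass:
ES_Set construction = 0; EF_Set construction = 3
ES_Costume fitting = 0; EF_Costume fitting = 2
ES_Principal photography = max(EF_Set construction=3, EF_Costume fitting=2) = 3; EF_Principal photography = 3+13 = 16
ES_Pickup shots = max(EF_Set construction=3, EF_Costume fitting=2) = 3; EF_Pickup shots = 3+14 = 17
ES_Editing = 2; EF_Editing = 2+6 = 8
ES_Sound mix = max(EF_Principal photography=16, EF_Pickup shots=17) = 17; EF_Sound mix = 17+6 = 23
ES_Color grade = max(EF_Editing=8, EF_Sound mix=23) = 23; EF_Color grade = 23+9 = 32
Expected project duration μ = 32 days. Critical path: Set construction → Pickup shots → Sound mix → Color grade.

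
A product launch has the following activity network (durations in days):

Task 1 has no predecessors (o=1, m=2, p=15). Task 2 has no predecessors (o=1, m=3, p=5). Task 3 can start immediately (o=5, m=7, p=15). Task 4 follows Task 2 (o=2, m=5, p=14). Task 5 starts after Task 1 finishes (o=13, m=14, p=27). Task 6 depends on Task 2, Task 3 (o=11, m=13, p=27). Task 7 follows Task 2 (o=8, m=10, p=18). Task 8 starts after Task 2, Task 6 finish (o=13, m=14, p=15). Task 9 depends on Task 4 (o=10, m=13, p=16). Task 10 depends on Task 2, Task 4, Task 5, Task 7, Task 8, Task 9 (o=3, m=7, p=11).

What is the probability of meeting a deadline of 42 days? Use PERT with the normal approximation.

te_Task 1 = (1 + 4·2 + 15)/6 = 24/6 = 4; σ²_Task 1 = ((15−1)/6)² = 5.444
te_Task 2 = (1 + 4·3 + 5)/6 = 18/6 = 3; σ²_Task 2 = ((5−1)/6)² = 0.444
te_Task 3 = (5 + 4·7 + 15)/6 = 48/6 = 8; σ²_Task 3 = ((15−5)/6)² = 2.778
te_Task 4 = (2 + 4·5 + 14)/6 = 36/6 = 6; σ²_Task 4 = ((14−2)/6)² = 4.000
te_Task 5 = (13 + 4·14 + 27)/6 = 96/6 = 16; σ²_Task 5 = ((27−13)/6)² = 5.444
te_Task 6 = (11 + 4·13 + 27)/6 = 90/6 = 15; σ²_Task 6 = ((27−11)/6)² = 7.111
te_Task 7 = (8 + 4·10 + 18)/6 = 66/6 = 11; σ²_Task 7 = ((18−8)/6)² = 2.778
te_Task 8 = (13 + 4·14 + 15)/6 = 84/6 = 14; σ²_Task 8 = ((15−13)/6)² = 0.111
te_Task 9 = (10 + 4·13 + 16)/6 = 78/6 = 13; σ²_Task 9 = ((16−10)/6)² = 1.000
te_Task 10 = (3 + 4·7 + 11)/6 = 42/6 = 7; σ²_Task 10 = ((11−3)/6)² = 1.778

Forward pass:
ES_Task 1 = 0; EF_Task 1 = 4
ES_Task 2 = 0; EF_Task 2 = 3
ES_Task 3 = 0; EF_Task 3 = 8
ES_Task 4 = 3; EF_Task 4 = 3+6 = 9
ES_Task 5 = 4; EF_Task 5 = 4+16 = 20
ES_Task 6 = max(EF_Task 2=3, EF_Task 3=8) = 8; EF_Task 6 = 8+15 = 23
ES_Task 7 = 3; EF_Task 7 = 3+11 = 14
ES_Task 8 = max(EF_Task 2=3, EF_Task 6=23) = 23; EF_Task 8 = 23+14 = 37
ES_Task 9 = 9; EF_Task 9 = 9+13 = 22
ES_Task 10 = max(EF_Task 2=3, EF_Task 4=9, EF_Task 5=20, EF_Task 7=14, EF_Task 8=37, EF_Task 9=22) = 37; EF_Task 10 = 37+7 = 44
Expected project duration μ = 44 days. Critical path: Task 3 → Task 6 → Task 8 → Task 10.

Variance along critical path = 2.778 + 7.111 + 0.111 + 1.778 = 11.778; σ = √11.778 = 3.432 days.
Z = (42 − 44) / 3.432 = -0.583
P(T ≤ 42) = Φ(-0.583) ≈ 0.280

0.280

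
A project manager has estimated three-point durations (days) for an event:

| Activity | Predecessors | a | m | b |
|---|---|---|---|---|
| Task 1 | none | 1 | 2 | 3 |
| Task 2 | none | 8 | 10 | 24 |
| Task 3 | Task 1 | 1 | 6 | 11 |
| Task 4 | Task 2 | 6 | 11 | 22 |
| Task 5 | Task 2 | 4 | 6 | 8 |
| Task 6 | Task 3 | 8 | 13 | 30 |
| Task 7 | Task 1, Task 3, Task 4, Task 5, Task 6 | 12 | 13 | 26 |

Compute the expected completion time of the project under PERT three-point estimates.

39 days

te_Task 1 = (1 + 4·2 + 3)/6 = 12/6 = 2
te_Task 2 = (8 + 4·10 + 24)/6 = 72/6 = 12
te_Task 3 = (1 + 4·6 + 11)/6 = 36/6 = 6
te_Task 4 = (6 + 4·11 + 22)/6 = 72/6 = 12
te_Task 5 = (4 + 4·6 + 8)/6 = 36/6 = 6
te_Task 6 = (8 + 4·13 + 30)/6 = 90/6 = 15
te_Task 7 = (12 + 4·13 + 26)/6 = 90/6 = 15

Forward pass:
ES_Task 1 = 0; EF_Task 1 = 2
ES_Task 2 = 0; EF_Task 2 = 12
ES_Task 3 = 2; EF_Task 3 = 2+6 = 8
ES_Task 4 = 12; EF_Task 4 = 12+12 = 24
ES_Task 5 = 12; EF_Task 5 = 12+6 = 18
ES_Task 6 = 8; EF_Task 6 = 8+15 = 23
ES_Task 7 = max(EF_Task 1=2, EF_Task 3=8, EF_Task 4=24, EF_Task 5=18, EF_Task 6=23) = 24; EF_Task 7 = 24+15 = 39
Expected project duration μ = 39 days. Critical path: Task 2 → Task 4 → Task 7.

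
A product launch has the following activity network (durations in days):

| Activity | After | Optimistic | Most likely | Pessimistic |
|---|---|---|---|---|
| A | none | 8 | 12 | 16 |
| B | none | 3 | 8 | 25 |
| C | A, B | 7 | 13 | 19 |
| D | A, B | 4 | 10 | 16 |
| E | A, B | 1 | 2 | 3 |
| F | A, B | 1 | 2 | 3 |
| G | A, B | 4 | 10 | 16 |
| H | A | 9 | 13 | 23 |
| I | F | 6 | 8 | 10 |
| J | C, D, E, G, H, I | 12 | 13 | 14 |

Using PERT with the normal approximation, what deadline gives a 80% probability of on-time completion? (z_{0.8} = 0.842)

te_A = (8 + 4·12 + 16)/6 = 72/6 = 12; σ²_A = ((16−8)/6)² = 1.778
te_B = (3 + 4·8 + 25)/6 = 60/6 = 10; σ²_B = ((25−3)/6)² = 13.444
te_C = (7 + 4·13 + 19)/6 = 78/6 = 13; σ²_C = ((19−7)/6)² = 4.000
te_D = (4 + 4·10 + 16)/6 = 60/6 = 10; σ²_D = ((16−4)/6)² = 4.000
te_E = (1 + 4·2 + 3)/6 = 12/6 = 2; σ²_E = ((3−1)/6)² = 0.111
te_F = (1 + 4·2 + 3)/6 = 12/6 = 2; σ²_F = ((3−1)/6)² = 0.111
te_G = (4 + 4·10 + 16)/6 = 60/6 = 10; σ²_G = ((16−4)/6)² = 4.000
te_H = (9 + 4·13 + 23)/6 = 84/6 = 14; σ²_H = ((23−9)/6)² = 5.444
te_I = (6 + 4·8 + 10)/6 = 48/6 = 8; σ²_I = ((10−6)/6)² = 0.444
te_J = (12 + 4·13 + 14)/6 = 78/6 = 13; σ²_J = ((14−12)/6)² = 0.111

Forward pass:
ES_A = 0; EF_A = 12
ES_B = 0; EF_B = 10
ES_C = max(EF_A=12, EF_B=10) = 12; EF_C = 12+13 = 25
ES_D = max(EF_A=12, EF_B=10) = 12; EF_D = 12+10 = 22
ES_E = max(EF_A=12, EF_B=10) = 12; EF_E = 12+2 = 14
ES_F = max(EF_A=12, EF_B=10) = 12; EF_F = 12+2 = 14
ES_G = max(EF_A=12, EF_B=10) = 12; EF_G = 12+10 = 22
ES_H = 12; EF_H = 12+14 = 26
ES_I = 14; EF_I = 14+8 = 22
ES_J = max(EF_C=25, EF_D=22, EF_E=14, EF_G=22, EF_H=26, EF_I=22) = 26; EF_J = 26+13 = 39
Expected project duration μ = 39 days. Critical path: A → H → J.

Variance along critical path = 1.778 + 5.444 + 0.111 = 7.333; σ = 2.708 days.
D = μ + z·σ = 39 + 0.842·2.708 = 41.3 days

41.3 days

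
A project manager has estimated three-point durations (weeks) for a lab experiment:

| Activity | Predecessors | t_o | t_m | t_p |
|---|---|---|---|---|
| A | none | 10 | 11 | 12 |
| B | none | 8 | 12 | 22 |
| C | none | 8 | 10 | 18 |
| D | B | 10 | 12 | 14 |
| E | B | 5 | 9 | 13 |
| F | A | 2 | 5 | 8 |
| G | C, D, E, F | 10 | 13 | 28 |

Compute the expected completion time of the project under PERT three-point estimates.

te_A = (10 + 4·11 + 12)/6 = 66/6 = 11
te_B = (8 + 4·12 + 22)/6 = 78/6 = 13
te_C = (8 + 4·10 + 18)/6 = 66/6 = 11
te_D = (10 + 4·12 + 14)/6 = 72/6 = 12
te_E = (5 + 4·9 + 13)/6 = 54/6 = 9
te_F = (2 + 4·5 + 8)/6 = 30/6 = 5
te_G = (10 + 4·13 + 28)/6 = 90/6 = 15

Forward pass:
ES_A = 0; EF_A = 11
ES_B = 0; EF_B = 13
ES_C = 0; EF_C = 11
ES_D = 13; EF_D = 13+12 = 25
ES_E = 13; EF_E = 13+9 = 22
ES_F = 11; EF_F = 11+5 = 16
ES_G = max(EF_C=11, EF_D=25, EF_E=22, EF_F=16) = 25; EF_G = 25+15 = 40
Expected project duration μ = 40 weeks. Critical path: B → D → G.

40 weeks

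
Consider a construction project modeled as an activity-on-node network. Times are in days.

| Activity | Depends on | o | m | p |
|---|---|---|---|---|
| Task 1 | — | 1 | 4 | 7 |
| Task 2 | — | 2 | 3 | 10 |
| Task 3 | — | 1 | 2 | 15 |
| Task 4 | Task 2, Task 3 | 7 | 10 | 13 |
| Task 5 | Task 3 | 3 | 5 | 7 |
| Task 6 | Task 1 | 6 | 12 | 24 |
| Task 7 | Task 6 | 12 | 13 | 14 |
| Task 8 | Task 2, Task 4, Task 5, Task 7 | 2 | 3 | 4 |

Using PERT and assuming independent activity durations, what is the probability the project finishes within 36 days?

0.826

te_Task 1 = (1 + 4·4 + 7)/6 = 24/6 = 4; σ²_Task 1 = ((7−1)/6)² = 1.000
te_Task 2 = (2 + 4·3 + 10)/6 = 24/6 = 4; σ²_Task 2 = ((10−2)/6)² = 1.778
te_Task 3 = (1 + 4·2 + 15)/6 = 24/6 = 4; σ²_Task 3 = ((15−1)/6)² = 5.444
te_Task 4 = (7 + 4·10 + 13)/6 = 60/6 = 10; σ²_Task 4 = ((13−7)/6)² = 1.000
te_Task 5 = (3 + 4·5 + 7)/6 = 30/6 = 5; σ²_Task 5 = ((7−3)/6)² = 0.444
te_Task 6 = (6 + 4·12 + 24)/6 = 78/6 = 13; σ²_Task 6 = ((24−6)/6)² = 9.000
te_Task 7 = (12 + 4·13 + 14)/6 = 78/6 = 13; σ²_Task 7 = ((14−12)/6)² = 0.111
te_Task 8 = (2 + 4·3 + 4)/6 = 18/6 = 3; σ²_Task 8 = ((4−2)/6)² = 0.111

Forward pass:
ES_Task 1 = 0; EF_Task 1 = 4
ES_Task 2 = 0; EF_Task 2 = 4
ES_Task 3 = 0; EF_Task 3 = 4
ES_Task 4 = max(EF_Task 2=4, EF_Task 3=4) = 4; EF_Task 4 = 4+10 = 14
ES_Task 5 = 4; EF_Task 5 = 4+5 = 9
ES_Task 6 = 4; EF_Task 6 = 4+13 = 17
ES_Task 7 = 17; EF_Task 7 = 17+13 = 30
ES_Task 8 = max(EF_Task 2=4, EF_Task 4=14, EF_Task 5=9, EF_Task 7=30) = 30; EF_Task 8 = 30+3 = 33
Expected project duration μ = 33 days. Critical path: Task 1 → Task 6 → Task 7 → Task 8.

Variance along critical path = 1.000 + 9.000 + 0.111 + 0.111 = 10.222; σ = √10.222 = 3.197 days.
Z = (36 − 33) / 3.197 = 0.938
P(T ≤ 36) = Φ(0.938) ≈ 0.826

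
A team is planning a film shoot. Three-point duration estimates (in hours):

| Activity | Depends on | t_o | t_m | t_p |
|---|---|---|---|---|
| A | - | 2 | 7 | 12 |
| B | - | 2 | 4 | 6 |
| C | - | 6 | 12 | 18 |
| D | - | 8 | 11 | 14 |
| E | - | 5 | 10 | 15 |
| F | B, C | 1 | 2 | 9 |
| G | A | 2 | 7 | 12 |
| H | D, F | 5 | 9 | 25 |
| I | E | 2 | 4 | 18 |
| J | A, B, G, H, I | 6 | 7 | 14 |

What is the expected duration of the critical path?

te_A = (2 + 4·7 + 12)/6 = 42/6 = 7
te_B = (2 + 4·4 + 6)/6 = 24/6 = 4
te_C = (6 + 4·12 + 18)/6 = 72/6 = 12
te_D = (8 + 4·11 + 14)/6 = 66/6 = 11
te_E = (5 + 4·10 + 15)/6 = 60/6 = 10
te_F = (1 + 4·2 + 9)/6 = 18/6 = 3
te_G = (2 + 4·7 + 12)/6 = 42/6 = 7
te_H = (5 + 4·9 + 25)/6 = 66/6 = 11
te_I = (2 + 4·4 + 18)/6 = 36/6 = 6
te_J = (6 + 4·7 + 14)/6 = 48/6 = 8

Forward pass:
ES_A = 0; EF_A = 7
ES_B = 0; EF_B = 4
ES_C = 0; EF_C = 12
ES_D = 0; EF_D = 11
ES_E = 0; EF_E = 10
ES_F = max(EF_B=4, EF_C=12) = 12; EF_F = 12+3 = 15
ES_G = 7; EF_G = 7+7 = 14
ES_H = max(EF_D=11, EF_F=15) = 15; EF_H = 15+11 = 26
ES_I = 10; EF_I = 10+6 = 16
ES_J = max(EF_A=7, EF_B=4, EF_G=14, EF_H=26, EF_I=16) = 26; EF_J = 26+8 = 34
Expected project duration μ = 34 hours. Critical path: C → F → H → J.

34 hours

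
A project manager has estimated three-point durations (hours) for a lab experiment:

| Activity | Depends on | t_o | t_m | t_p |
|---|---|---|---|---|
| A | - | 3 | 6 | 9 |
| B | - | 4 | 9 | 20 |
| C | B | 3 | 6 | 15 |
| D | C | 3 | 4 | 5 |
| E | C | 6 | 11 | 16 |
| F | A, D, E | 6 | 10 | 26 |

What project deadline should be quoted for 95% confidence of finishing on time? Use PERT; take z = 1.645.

48.2 hours

te_A = (3 + 4·6 + 9)/6 = 36/6 = 6; σ²_A = ((9−3)/6)² = 1.000
te_B = (4 + 4·9 + 20)/6 = 60/6 = 10; σ²_B = ((20−4)/6)² = 7.111
te_C = (3 + 4·6 + 15)/6 = 42/6 = 7; σ²_C = ((15−3)/6)² = 4.000
te_D = (3 + 4·4 + 5)/6 = 24/6 = 4; σ²_D = ((5−3)/6)² = 0.111
te_E = (6 + 4·11 + 16)/6 = 66/6 = 11; σ²_E = ((16−6)/6)² = 2.778
te_F = (6 + 4·10 + 26)/6 = 72/6 = 12; σ²_F = ((26−6)/6)² = 11.111

Forward pass:
ES_A = 0; EF_A = 6
ES_B = 0; EF_B = 10
ES_C = 10; EF_C = 10+7 = 17
ES_D = 17; EF_D = 17+4 = 21
ES_E = 17; EF_E = 17+11 = 28
ES_F = max(EF_A=6, EF_D=21, EF_E=28) = 28; EF_F = 28+12 = 40
Expected project duration μ = 40 hours. Critical path: B → C → E → F.

Variance along critical path = 7.111 + 4.000 + 2.778 + 11.111 = 25.000; σ = 5.000 hours.
D = μ + z·σ = 40 + 1.645·5.000 = 48.2 hours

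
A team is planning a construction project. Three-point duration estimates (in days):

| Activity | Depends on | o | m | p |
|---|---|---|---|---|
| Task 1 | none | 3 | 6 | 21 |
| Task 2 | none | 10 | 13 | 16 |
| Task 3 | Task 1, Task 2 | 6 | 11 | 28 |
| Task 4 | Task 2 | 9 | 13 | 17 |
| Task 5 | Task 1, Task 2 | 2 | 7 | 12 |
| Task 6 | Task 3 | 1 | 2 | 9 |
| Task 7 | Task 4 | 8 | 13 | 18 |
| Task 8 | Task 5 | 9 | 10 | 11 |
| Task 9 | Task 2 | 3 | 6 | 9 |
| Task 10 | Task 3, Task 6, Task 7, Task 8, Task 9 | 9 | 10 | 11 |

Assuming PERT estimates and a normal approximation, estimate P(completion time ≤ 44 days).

0.018

te_Task 1 = (3 + 4·6 + 21)/6 = 48/6 = 8; σ²_Task 1 = ((21−3)/6)² = 9.000
te_Task 2 = (10 + 4·13 + 16)/6 = 78/6 = 13; σ²_Task 2 = ((16−10)/6)² = 1.000
te_Task 3 = (6 + 4·11 + 28)/6 = 78/6 = 13; σ²_Task 3 = ((28−6)/6)² = 13.444
te_Task 4 = (9 + 4·13 + 17)/6 = 78/6 = 13; σ²_Task 4 = ((17−9)/6)² = 1.778
te_Task 5 = (2 + 4·7 + 12)/6 = 42/6 = 7; σ²_Task 5 = ((12−2)/6)² = 2.778
te_Task 6 = (1 + 4·2 + 9)/6 = 18/6 = 3; σ²_Task 6 = ((9−1)/6)² = 1.778
te_Task 7 = (8 + 4·13 + 18)/6 = 78/6 = 13; σ²_Task 7 = ((18−8)/6)² = 2.778
te_Task 8 = (9 + 4·10 + 11)/6 = 60/6 = 10; σ²_Task 8 = ((11−9)/6)² = 0.111
te_Task 9 = (3 + 4·6 + 9)/6 = 36/6 = 6; σ²_Task 9 = ((9−3)/6)² = 1.000
te_Task 10 = (9 + 4·10 + 11)/6 = 60/6 = 10; σ²_Task 10 = ((11−9)/6)² = 0.111

Forward pass:
ES_Task 1 = 0; EF_Task 1 = 8
ES_Task 2 = 0; EF_Task 2 = 13
ES_Task 3 = max(EF_Task 1=8, EF_Task 2=13) = 13; EF_Task 3 = 13+13 = 26
ES_Task 4 = 13; EF_Task 4 = 13+13 = 26
ES_Task 5 = max(EF_Task 1=8, EF_Task 2=13) = 13; EF_Task 5 = 13+7 = 20
ES_Task 6 = 26; EF_Task 6 = 26+3 = 29
ES_Task 7 = 26; EF_Task 7 = 26+13 = 39
ES_Task 8 = 20; EF_Task 8 = 20+10 = 30
ES_Task 9 = 13; EF_Task 9 = 13+6 = 19
ES_Task 10 = max(EF_Task 3=26, EF_Task 6=29, EF_Task 7=39, EF_Task 8=30, EF_Task 9=19) = 39; EF_Task 10 = 39+10 = 49
Expected project duration μ = 49 days. Critical path: Task 2 → Task 4 → Task 7 → Task 10.

Variance along critical path = 1.000 + 1.778 + 2.778 + 0.111 = 5.667; σ = √5.667 = 2.380 days.
Z = (44 − 49) / 2.380 = -2.100
P(T ≤ 44) = Φ(-2.100) ≈ 0.018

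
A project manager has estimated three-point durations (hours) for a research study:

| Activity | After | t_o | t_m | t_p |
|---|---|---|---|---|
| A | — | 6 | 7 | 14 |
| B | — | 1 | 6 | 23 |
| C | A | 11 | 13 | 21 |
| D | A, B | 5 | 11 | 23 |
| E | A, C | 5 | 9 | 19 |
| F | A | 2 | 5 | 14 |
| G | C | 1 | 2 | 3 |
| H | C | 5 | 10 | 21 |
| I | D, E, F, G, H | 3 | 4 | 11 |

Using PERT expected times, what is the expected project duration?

te_A = (6 + 4·7 + 14)/6 = 48/6 = 8
te_B = (1 + 4·6 + 23)/6 = 48/6 = 8
te_C = (11 + 4·13 + 21)/6 = 84/6 = 14
te_D = (5 + 4·11 + 23)/6 = 72/6 = 12
te_E = (5 + 4·9 + 19)/6 = 60/6 = 10
te_F = (2 + 4·5 + 14)/6 = 36/6 = 6
te_G = (1 + 4·2 + 3)/6 = 12/6 = 2
te_H = (5 + 4·10 + 21)/6 = 66/6 = 11
te_I = (3 + 4·4 + 11)/6 = 30/6 = 5

Forward pass:
ES_A = 0; EF_A = 8
ES_B = 0; EF_B = 8
ES_C = 8; EF_C = 8+14 = 22
ES_D = max(EF_A=8, EF_B=8) = 8; EF_D = 8+12 = 20
ES_E = max(EF_A=8, EF_C=22) = 22; EF_E = 22+10 = 32
ES_F = 8; EF_F = 8+6 = 14
ES_G = 22; EF_G = 22+2 = 24
ES_H = 22; EF_H = 22+11 = 33
ES_I = max(EF_D=20, EF_E=32, EF_F=14, EF_G=24, EF_H=33) = 33; EF_I = 33+5 = 38
Expected project duration μ = 38 hours. Critical path: A → C → H → I.

38 hours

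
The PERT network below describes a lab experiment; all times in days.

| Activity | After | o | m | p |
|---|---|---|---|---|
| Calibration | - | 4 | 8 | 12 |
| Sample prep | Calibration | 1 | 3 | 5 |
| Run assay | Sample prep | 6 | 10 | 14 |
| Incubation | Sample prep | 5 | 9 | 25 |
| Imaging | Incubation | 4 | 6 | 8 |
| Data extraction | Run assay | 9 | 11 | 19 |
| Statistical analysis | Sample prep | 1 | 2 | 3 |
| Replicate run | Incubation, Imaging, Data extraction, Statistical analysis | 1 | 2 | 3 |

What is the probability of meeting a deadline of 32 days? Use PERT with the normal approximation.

te_Calibration = (4 + 4·8 + 12)/6 = 48/6 = 8; σ²_Calibration = ((12−4)/6)² = 1.778
te_Sample prep = (1 + 4·3 + 5)/6 = 18/6 = 3; σ²_Sample prep = ((5−1)/6)² = 0.444
te_Run assay = (6 + 4·10 + 14)/6 = 60/6 = 10; σ²_Run assay = ((14−6)/6)² = 1.778
te_Incubation = (5 + 4·9 + 25)/6 = 66/6 = 11; σ²_Incubation = ((25−5)/6)² = 11.111
te_Imaging = (4 + 4·6 + 8)/6 = 36/6 = 6; σ²_Imaging = ((8−4)/6)² = 0.444
te_Data extraction = (9 + 4·11 + 19)/6 = 72/6 = 12; σ²_Data extraction = ((19−9)/6)² = 2.778
te_Statistical analysis = (1 + 4·2 + 3)/6 = 12/6 = 2; σ²_Statistical analysis = ((3−1)/6)² = 0.111
te_Replicate run = (1 + 4·2 + 3)/6 = 12/6 = 2; σ²_Replicate run = ((3−1)/6)² = 0.111

Forward pass:
ES_Calibration = 0; EF_Calibration = 8
ES_Sample prep = 8; EF_Sample prep = 8+3 = 11
ES_Run assay = 11; EF_Run assay = 11+10 = 21
ES_Incubation = 11; EF_Incubation = 11+11 = 22
ES_Imaging = 22; EF_Imaging = 22+6 = 28
ES_Data extraction = 21; EF_Data extraction = 21+12 = 33
ES_Statistical analysis = 11; EF_Statistical analysis = 11+2 = 13
ES_Replicate run = max(EF_Incubation=22, EF_Imaging=28, EF_Data extraction=33, EF_Statistical analysis=13) = 33; EF_Replicate run = 33+2 = 35
Expected project duration μ = 35 days. Critical path: Calibration → Sample prep → Run assay → Data extraction → Replicate run.

Variance along critical path = 1.778 + 0.444 + 1.778 + 2.778 + 0.111 = 6.889; σ = √6.889 = 2.625 days.
Z = (32 − 35) / 2.625 = -1.143
P(T ≤ 32) = Φ(-1.143) ≈ 0.127

0.127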